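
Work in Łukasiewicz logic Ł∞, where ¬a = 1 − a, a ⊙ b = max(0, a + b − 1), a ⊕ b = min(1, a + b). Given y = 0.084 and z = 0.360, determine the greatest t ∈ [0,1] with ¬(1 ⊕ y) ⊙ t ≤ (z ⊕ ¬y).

1 ⊕ y = min(1, 1.000 + 0.084) = min(1, 1.084) = 1.000
¬(1 ⊕ y) = 1 − 1.000 = 0.000
So the left factor is ¬(1 ⊕ y) = 0.000.
¬y = 1 − 0.084 = 0.916
z ⊕ ¬y = min(1, 0.360 + 0.916) = min(1, 1.276) = 1.000
So the right-hand bound is z ⊕ ¬y = 1.000.
The residuum of the Łukasiewicz t-norm gives the supremum: min(1, 1 − 0.000 + 1.000).
1 − 0.000 + 1.000 = 2.000, so t = min(1, 2.000) = 1.000.
Check: 0.000 ⊙ 1.000 = max(0, 0.000) = 0.000 ≤ 1.000.

1.000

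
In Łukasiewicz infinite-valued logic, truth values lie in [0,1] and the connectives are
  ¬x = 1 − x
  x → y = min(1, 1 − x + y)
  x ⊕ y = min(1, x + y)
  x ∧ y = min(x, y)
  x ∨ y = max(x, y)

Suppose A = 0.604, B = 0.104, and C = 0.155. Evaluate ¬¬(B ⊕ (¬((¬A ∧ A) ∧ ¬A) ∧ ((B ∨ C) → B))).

0.708

¬A = 1 − 0.604 = 0.396
¬A ∧ A = min(0.396, 0.604) = 0.396
(¬A ∧ A) ∧ ¬A = min(0.396, 0.396) = 0.396
¬((¬A ∧ A) ∧ ¬A) = 1 − 0.396 = 0.604
B ∨ C = max(0.104, 0.155) = 0.155
(B ∨ C) → B = min(1, 1 − 0.155 + 0.104) = min(1, 0.949) = 0.949
¬((¬A ∧ A) ∧ ¬A) ∧ ((B ∨ C) → B) = min(0.604, 0.949) = 0.604
B ⊕ (¬((¬A ∧ A) ∧ ¬A) ∧ ((B ∨ C) → B)) = min(1, 0.104 + 0.604) = min(1, 0.708) = 0.708
¬(B ⊕ (¬((¬A ∧ A) ∧ ¬A) ∧ ((B ∨ C) → B))) = 1 − 0.708 = 0.292
¬¬(B ⊕ (¬((¬A ∧ A) ∧ ¬A) ∧ ((B ∨ C) → B))) = 1 − 0.292 = 0.708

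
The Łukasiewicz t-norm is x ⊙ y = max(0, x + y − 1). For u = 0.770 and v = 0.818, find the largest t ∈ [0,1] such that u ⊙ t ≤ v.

The residuum of the Łukasiewicz t-norm gives the supremum: min(1, 1 − 0.770 + 0.818).
1 − 0.770 + 0.818 = 1.048, so t = min(1, 1.048) = 1.000.
Check: 0.770 ⊙ 1.000 = max(0, 0.770) = 0.770 ≤ 0.818.

1.000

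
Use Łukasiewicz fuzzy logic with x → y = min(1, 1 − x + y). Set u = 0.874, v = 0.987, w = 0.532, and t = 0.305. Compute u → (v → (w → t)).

w → t = min(1, 1 − 0.532 + 0.305) = min(1, 0.773) = 0.773
v → (w → t) = min(1, 1 − 0.987 + 0.773) = min(1, 0.786) = 0.786
u → (v → (w → t)) = min(1, 1 − 0.874 + 0.786) = min(1, 0.912) = 0.912

0.912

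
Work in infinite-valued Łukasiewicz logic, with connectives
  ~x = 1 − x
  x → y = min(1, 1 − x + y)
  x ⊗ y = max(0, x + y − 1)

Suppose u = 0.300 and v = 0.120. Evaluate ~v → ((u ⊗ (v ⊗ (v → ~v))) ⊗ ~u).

0.120

~v = 1 − 0.120 = 0.880
v → ~v = min(1, 1 − 0.120 + 0.880) = min(1, 1.760) = 1.000
v ⊗ (v → ~v) = max(0, 0.120 + 1.000 − 1) = max(0, 0.120) = 0.120
u ⊗ (v ⊗ (v → ~v)) = max(0, 0.300 + 0.120 − 1) = max(0, -0.580) = 0.000
~u = 1 − 0.300 = 0.700
(u ⊗ (v ⊗ (v → ~v))) ⊗ ~u = max(0, 0.000 + 0.700 − 1) = max(0, -0.300) = 0.000
~v → ((u ⊗ (v ⊗ (v → ~v))) ⊗ ~u) = min(1, 1 − 0.880 + 0.000) = min(1, 0.120) = 0.120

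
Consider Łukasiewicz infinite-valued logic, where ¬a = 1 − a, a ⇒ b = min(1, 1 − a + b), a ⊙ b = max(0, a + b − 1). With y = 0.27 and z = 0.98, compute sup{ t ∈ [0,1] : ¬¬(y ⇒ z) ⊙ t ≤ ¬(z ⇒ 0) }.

0.98

y ⇒ z = min(1, 1 − 0.27 + 0.98) = min(1, 1.71) = 1.00
¬(y ⇒ z) = 1 − 1.00 = 0.00
¬¬(y ⇒ z) = 1 − 0.00 = 1.00
So the left factor is ¬¬(y ⇒ z) = 1.00.
z ⇒ 0 = min(1, 1 − 0.98 + 0.00) = min(1, 0.02) = 0.02
¬(z ⇒ 0) = 1 − 0.02 = 0.98
So the right-hand bound is ¬(z ⇒ 0) = 0.98.
The residuum of the Łukasiewicz t-norm gives the supremum: min(1, 1 − 1.00 + 0.98).
1 − 1.00 + 0.98 = 0.98, so t = min(1, 0.98) = 0.98.
Check: 1.00 ⊙ 0.98 = max(0, 0.98) = 0.98 ≤ 0.98.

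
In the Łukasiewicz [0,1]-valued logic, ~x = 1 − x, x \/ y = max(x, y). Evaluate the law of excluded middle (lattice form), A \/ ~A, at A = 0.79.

~A = 1 − 0.79 = 0.21
A \/ ~A = max(0.79, 0.21) = 0.79
(The value 0.79 < 1 shows this instance is not satisfied; not a Ł∞-tautology — its value is max(a, 1−a).)

0.79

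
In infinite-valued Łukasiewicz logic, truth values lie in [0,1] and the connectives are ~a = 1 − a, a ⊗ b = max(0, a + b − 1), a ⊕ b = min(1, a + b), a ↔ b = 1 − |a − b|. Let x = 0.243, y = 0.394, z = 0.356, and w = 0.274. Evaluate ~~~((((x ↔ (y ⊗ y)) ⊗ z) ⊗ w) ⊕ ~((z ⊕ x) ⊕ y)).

y ⊗ y = max(0, 0.394 + 0.394 − 1) = max(0, -0.212) = 0.000
x ↔ (y ⊗ y) = 1 − |0.243 − 0.000| = 1 − 0.243 = 0.757
(x ↔ (y ⊗ y)) ⊗ z = max(0, 0.757 + 0.356 − 1) = max(0, 0.113) = 0.113
((x ↔ (y ⊗ y)) ⊗ z) ⊗ w = max(0, 0.113 + 0.274 − 1) = max(0, -0.613) = 0.000
z ⊕ x = min(1, 0.356 + 0.243) = min(1, 0.599) = 0.599
(z ⊕ x) ⊕ y = min(1, 0.599 + 0.394) = min(1, 0.993) = 0.993
~((z ⊕ x) ⊕ y) = 1 − 0.993 = 0.007
(((x ↔ (y ⊗ y)) ⊗ z) ⊗ w) ⊕ ~((z ⊕ x) ⊕ y) = min(1, 0.000 + 0.007) = min(1, 0.007) = 0.007
~((((x ↔ (y ⊗ y)) ⊗ z) ⊗ w) ⊕ ~((z ⊕ x) ⊕ y)) = 1 − 0.007 = 0.993
~~((((x ↔ (y ⊗ y)) ⊗ z) ⊗ w) ⊕ ~((z ⊕ x) ⊕ y)) = 1 − 0.993 = 0.007
~~~((((x ↔ (y ⊗ y)) ⊗ z) ⊗ w) ⊕ ~((z ⊕ x) ⊕ y)) = 1 − 0.007 = 0.993

0.993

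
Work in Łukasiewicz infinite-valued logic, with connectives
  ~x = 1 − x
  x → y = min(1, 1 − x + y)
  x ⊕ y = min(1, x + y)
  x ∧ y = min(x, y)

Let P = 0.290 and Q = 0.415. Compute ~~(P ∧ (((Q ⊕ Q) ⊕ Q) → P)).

Q ⊕ Q = min(1, 0.415 + 0.415) = min(1, 0.830) = 0.830
(Q ⊕ Q) ⊕ Q = min(1, 0.830 + 0.415) = min(1, 1.245) = 1.000
((Q ⊕ Q) ⊕ Q) → P = min(1, 1 − 1.000 + 0.290) = min(1, 0.290) = 0.290
P ∧ (((Q ⊕ Q) ⊕ Q) → P) = min(0.290, 0.290) = 0.290
~(P ∧ (((Q ⊕ Q) ⊕ Q) → P)) = 1 − 0.290 = 0.710
~~(P ∧ (((Q ⊕ Q) ⊕ Q) → P)) = 1 − 0.710 = 0.290

0.290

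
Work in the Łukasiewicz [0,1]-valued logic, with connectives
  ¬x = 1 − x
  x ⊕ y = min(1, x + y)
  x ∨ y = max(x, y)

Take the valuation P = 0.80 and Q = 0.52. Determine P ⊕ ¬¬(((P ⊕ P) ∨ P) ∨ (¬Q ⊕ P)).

1.00

P ⊕ P = min(1, 0.80 + 0.80) = min(1, 1.60) = 1.00
(P ⊕ P) ∨ P = max(1.00, 0.80) = 1.00
¬Q = 1 − 0.52 = 0.48
¬Q ⊕ P = min(1, 0.48 + 0.80) = min(1, 1.28) = 1.00
((P ⊕ P) ∨ P) ∨ (¬Q ⊕ P) = max(1.00, 1.00) = 1.00
¬(((P ⊕ P) ∨ P) ∨ (¬Q ⊕ P)) = 1 − 1.00 = 0.00
¬¬(((P ⊕ P) ∨ P) ∨ (¬Q ⊕ P)) = 1 − 0.00 = 1.00
P ⊕ ¬¬(((P ⊕ P) ∨ P) ∨ (¬Q ⊕ P)) = min(1, 0.80 + 1.00) = min(1, 1.80) = 1.00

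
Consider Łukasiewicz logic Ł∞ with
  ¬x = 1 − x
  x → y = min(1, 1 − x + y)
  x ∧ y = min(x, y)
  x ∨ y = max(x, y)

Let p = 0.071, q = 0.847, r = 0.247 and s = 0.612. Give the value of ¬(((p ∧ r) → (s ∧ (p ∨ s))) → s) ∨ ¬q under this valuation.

0.388

p ∧ r = min(0.071, 0.247) = 0.071
p ∨ s = max(0.071, 0.612) = 0.612
s ∧ (p ∨ s) = min(0.612, 0.612) = 0.612
(p ∧ r) → (s ∧ (p ∨ s)) = min(1, 1 − 0.071 + 0.612) = min(1, 1.541) = 1.000
((p ∧ r) → (s ∧ (p ∨ s))) → s = min(1, 1 − 1.000 + 0.612) = min(1, 0.612) = 0.612
¬(((p ∧ r) → (s ∧ (p ∨ s))) → s) = 1 − 0.612 = 0.388
¬q = 1 − 0.847 = 0.153
¬(((p ∧ r) → (s ∧ (p ∨ s))) → s) ∨ ¬q = max(0.388, 0.153) = 0.388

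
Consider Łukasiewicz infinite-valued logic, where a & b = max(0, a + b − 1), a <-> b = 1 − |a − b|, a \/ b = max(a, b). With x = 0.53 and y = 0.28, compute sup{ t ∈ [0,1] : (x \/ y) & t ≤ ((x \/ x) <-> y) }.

1.00

x \/ y = max(0.53, 0.28) = 0.53
So the left factor is x \/ y = 0.53.
x \/ x = max(0.53, 0.53) = 0.53
(x \/ x) <-> y = 1 − |0.53 − 0.28| = 1 − 0.25 = 0.75
So the right-hand bound is (x \/ x) <-> y = 0.75.
The residuum of the Łukasiewicz t-norm gives the supremum: min(1, 1 − 0.53 + 0.75).
1 − 0.53 + 0.75 = 1.22, so t = min(1, 1.22) = 1.00.
Check: 0.53 & 1.00 = max(0, 0.53) = 0.53 ≤ 0.75.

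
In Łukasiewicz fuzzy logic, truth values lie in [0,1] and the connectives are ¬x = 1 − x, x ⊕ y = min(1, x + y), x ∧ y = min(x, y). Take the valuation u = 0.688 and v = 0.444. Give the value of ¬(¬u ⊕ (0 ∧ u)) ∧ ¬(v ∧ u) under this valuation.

0.556

¬u = 1 − 0.688 = 0.312
0 ∧ u = min(0.000, 0.688) = 0.000
¬u ⊕ (0 ∧ u) = min(1, 0.312 + 0.000) = min(1, 0.312) = 0.312
¬(¬u ⊕ (0 ∧ u)) = 1 − 0.312 = 0.688
v ∧ u = min(0.444, 0.688) = 0.444
¬(v ∧ u) = 1 − 0.444 = 0.556
¬(¬u ⊕ (0 ∧ u)) ∧ ¬(v ∧ u) = min(0.688, 0.556) = 0.556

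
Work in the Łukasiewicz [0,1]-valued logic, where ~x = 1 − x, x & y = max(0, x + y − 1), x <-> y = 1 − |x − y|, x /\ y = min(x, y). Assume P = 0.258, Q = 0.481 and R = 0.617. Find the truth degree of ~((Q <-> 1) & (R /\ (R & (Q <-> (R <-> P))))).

1.000

Q <-> 1 = 1 − |0.481 − 1.000| = 1 − 0.519 = 0.481
R <-> P = 1 − |0.617 − 0.258| = 1 − 0.359 = 0.641
Q <-> (R <-> P) = 1 − |0.481 − 0.641| = 1 − 0.160 = 0.840
R & (Q <-> (R <-> P)) = max(0, 0.617 + 0.840 − 1) = max(0, 0.457) = 0.457
R /\ (R & (Q <-> (R <-> P))) = min(0.617, 0.457) = 0.457
(Q <-> 1) & (R /\ (R & (Q <-> (R <-> P)))) = max(0, 0.481 + 0.457 − 1) = max(0, -0.062) = 0.000
~((Q <-> 1) & (R /\ (R & (Q <-> (R <-> P))))) = 1 − 0.000 = 1.000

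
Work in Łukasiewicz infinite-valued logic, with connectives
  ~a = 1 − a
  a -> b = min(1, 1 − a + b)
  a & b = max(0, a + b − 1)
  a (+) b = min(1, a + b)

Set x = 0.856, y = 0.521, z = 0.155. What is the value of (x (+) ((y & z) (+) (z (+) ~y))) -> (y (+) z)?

0.676

y & z = max(0, 0.521 + 0.155 − 1) = max(0, -0.324) = 0.000
~y = 1 − 0.521 = 0.479
z (+) ~y = min(1, 0.155 + 0.479) = min(1, 0.634) = 0.634
(y & z) (+) (z (+) ~y) = min(1, 0.000 + 0.634) = min(1, 0.634) = 0.634
x (+) ((y & z) (+) (z (+) ~y)) = min(1, 0.856 + 0.634) = min(1, 1.490) = 1.000
y (+) z = min(1, 0.521 + 0.155) = min(1, 0.676) = 0.676
(x (+) ((y & z) (+) (z (+) ~y))) -> (y (+) z) = min(1, 1 − 1.000 + 0.676) = min(1, 0.676) = 0.676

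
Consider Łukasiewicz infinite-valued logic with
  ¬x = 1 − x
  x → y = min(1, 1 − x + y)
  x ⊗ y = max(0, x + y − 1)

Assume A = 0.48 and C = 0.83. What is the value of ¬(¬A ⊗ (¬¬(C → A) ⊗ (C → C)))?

¬A = 1 − 0.48 = 0.52
C → A = min(1, 1 − 0.83 + 0.48) = min(1, 0.65) = 0.65
¬(C → A) = 1 − 0.65 = 0.35
¬¬(C → A) = 1 − 0.35 = 0.65
C → C = min(1, 1 − 0.83 + 0.83) = min(1, 1.00) = 1.00
¬¬(C → A) ⊗ (C → C) = max(0, 0.65 + 1.00 − 1) = max(0, 0.65) = 0.65
¬A ⊗ (¬¬(C → A) ⊗ (C → C)) = max(0, 0.52 + 0.65 − 1) = max(0, 0.17) = 0.17
¬(¬A ⊗ (¬¬(C → A) ⊗ (C → C))) = 1 − 0.17 = 0.83

0.83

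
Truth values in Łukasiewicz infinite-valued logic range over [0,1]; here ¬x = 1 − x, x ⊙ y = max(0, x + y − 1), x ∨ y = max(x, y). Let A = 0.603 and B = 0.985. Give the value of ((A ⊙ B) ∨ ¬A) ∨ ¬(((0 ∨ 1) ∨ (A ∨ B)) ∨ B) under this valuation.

0.588

A ⊙ B = max(0, 0.603 + 0.985 − 1) = max(0, 0.588) = 0.588
¬A = 1 − 0.603 = 0.397
(A ⊙ B) ∨ ¬A = max(0.588, 0.397) = 0.588
0 ∨ 1 = max(0.000, 1.000) = 1.000
A ∨ B = max(0.603, 0.985) = 0.985
(0 ∨ 1) ∨ (A ∨ B) = max(1.000, 0.985) = 1.000
((0 ∨ 1) ∨ (A ∨ B)) ∨ B = max(1.000, 0.985) = 1.000
¬(((0 ∨ 1) ∨ (A ∨ B)) ∨ B) = 1 − 1.000 = 0.000
((A ⊙ B) ∨ ¬A) ∨ ¬(((0 ∨ 1) ∨ (A ∨ B)) ∨ B) = max(0.588, 0.000) = 0.588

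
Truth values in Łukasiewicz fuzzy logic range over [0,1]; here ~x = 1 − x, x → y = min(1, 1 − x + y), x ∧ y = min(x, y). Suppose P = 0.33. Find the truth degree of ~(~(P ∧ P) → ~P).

P ∧ P = min(0.33, 0.33) = 0.33
~(P ∧ P) = 1 − 0.33 = 0.67
~P = 1 − 0.33 = 0.67
~(P ∧ P) → ~P = min(1, 1 − 0.67 + 0.67) = min(1, 1.00) = 1.00
~(~(P ∧ P) → ~P) = 1 − 1.00 = 0.00

0.00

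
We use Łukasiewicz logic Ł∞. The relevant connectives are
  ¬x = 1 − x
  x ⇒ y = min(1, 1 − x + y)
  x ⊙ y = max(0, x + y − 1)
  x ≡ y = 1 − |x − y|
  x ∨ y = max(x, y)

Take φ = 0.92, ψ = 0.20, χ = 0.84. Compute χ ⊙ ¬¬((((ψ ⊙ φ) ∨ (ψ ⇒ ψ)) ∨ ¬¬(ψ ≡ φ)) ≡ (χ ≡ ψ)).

ψ ⊙ φ = max(0, 0.20 + 0.92 − 1) = max(0, 0.12) = 0.12
ψ ⇒ ψ = min(1, 1 − 0.20 + 0.20) = min(1, 1.00) = 1.00
(ψ ⊙ φ) ∨ (ψ ⇒ ψ) = max(0.12, 1.00) = 1.00
ψ ≡ φ = 1 − |0.20 − 0.92| = 1 − 0.72 = 0.28
¬(ψ ≡ φ) = 1 − 0.28 = 0.72
¬¬(ψ ≡ φ) = 1 − 0.72 = 0.28
((ψ ⊙ φ) ∨ (ψ ⇒ ψ)) ∨ ¬¬(ψ ≡ φ) = max(1.00, 0.28) = 1.00
χ ≡ ψ = 1 − |0.84 − 0.20| = 1 − 0.64 = 0.36
(((ψ ⊙ φ) ∨ (ψ ⇒ ψ)) ∨ ¬¬(ψ ≡ φ)) ≡ (χ ≡ ψ) = 1 − |1.00 − 0.36| = 1 − 0.64 = 0.36
¬((((ψ ⊙ φ) ∨ (ψ ⇒ ψ)) ∨ ¬¬(ψ ≡ φ)) ≡ (χ ≡ ψ)) = 1 − 0.36 = 0.64
¬¬((((ψ ⊙ φ) ∨ (ψ ⇒ ψ)) ∨ ¬¬(ψ ≡ φ)) ≡ (χ ≡ ψ)) = 1 − 0.64 = 0.36
χ ⊙ ¬¬((((ψ ⊙ φ) ∨ (ψ ⇒ ψ)) ∨ ¬¬(ψ ≡ φ)) ≡ (χ ≡ ψ)) = max(0, 0.84 + 0.36 − 1) = max(0, 0.20) = 0.20

0.20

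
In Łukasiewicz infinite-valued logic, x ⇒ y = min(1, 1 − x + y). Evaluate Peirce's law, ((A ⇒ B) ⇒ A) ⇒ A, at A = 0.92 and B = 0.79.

0.92

A ⇒ B = min(1, 1 − 0.92 + 0.79) = min(1, 0.87) = 0.87
(A ⇒ B) ⇒ A = min(1, 1 − 0.87 + 0.92) = min(1, 1.05) = 1.00
((A ⇒ B) ⇒ A) ⇒ A = min(1, 1 − 1.00 + 0.92) = min(1, 0.92) = 0.92
(The value 0.92 < 1 shows this instance is not satisfied; not a Ł∞-tautology in general.)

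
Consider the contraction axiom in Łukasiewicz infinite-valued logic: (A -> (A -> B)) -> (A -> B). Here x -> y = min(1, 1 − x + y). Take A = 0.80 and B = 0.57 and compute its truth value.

A -> B = min(1, 1 − 0.80 + 0.57) = min(1, 0.77) = 0.77
A -> (A -> B) = min(1, 1 − 0.80 + 0.77) = min(1, 0.97) = 0.97
(A -> (A -> B)) -> (A -> B) = min(1, 1 − 0.97 + 0.77) = min(1, 0.80) = 0.80
(The value 0.80 < 1 shows this instance is not satisfied; fails in Ł∞ (the t-norm is not idempotent).)

0.80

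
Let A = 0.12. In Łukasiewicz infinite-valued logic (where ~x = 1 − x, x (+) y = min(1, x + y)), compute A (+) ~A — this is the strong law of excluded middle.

~A = 1 − 0.12 = 0.88
A (+) ~A = min(1, 0.12 + 0.88) = min(1, 1.00) = 1.00
(As expected: always 1 in Ł∞ since a ⊕ (1−a) = 1.)

1.00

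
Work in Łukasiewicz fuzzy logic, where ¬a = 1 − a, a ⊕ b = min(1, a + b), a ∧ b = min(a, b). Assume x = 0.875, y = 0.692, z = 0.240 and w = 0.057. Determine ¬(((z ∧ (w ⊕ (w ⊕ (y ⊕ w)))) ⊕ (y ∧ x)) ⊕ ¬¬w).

0.011

y ⊕ w = min(1, 0.692 + 0.057) = min(1, 0.749) = 0.749
w ⊕ (y ⊕ w) = min(1, 0.057 + 0.749) = min(1, 0.806) = 0.806
w ⊕ (w ⊕ (y ⊕ w)) = min(1, 0.057 + 0.806) = min(1, 0.863) = 0.863
z ∧ (w ⊕ (w ⊕ (y ⊕ w))) = min(0.240, 0.863) = 0.240
y ∧ x = min(0.692, 0.875) = 0.692
(z ∧ (w ⊕ (w ⊕ (y ⊕ w)))) ⊕ (y ∧ x) = min(1, 0.240 + 0.692) = min(1, 0.932) = 0.932
¬w = 1 − 0.057 = 0.943
¬¬w = 1 − 0.943 = 0.057
((z ∧ (w ⊕ (w ⊕ (y ⊕ w)))) ⊕ (y ∧ x)) ⊕ ¬¬w = min(1, 0.932 + 0.057) = min(1, 0.989) = 0.989
¬(((z ∧ (w ⊕ (w ⊕ (y ⊕ w)))) ⊕ (y ∧ x)) ⊕ ¬¬w) = 1 − 0.989 = 0.011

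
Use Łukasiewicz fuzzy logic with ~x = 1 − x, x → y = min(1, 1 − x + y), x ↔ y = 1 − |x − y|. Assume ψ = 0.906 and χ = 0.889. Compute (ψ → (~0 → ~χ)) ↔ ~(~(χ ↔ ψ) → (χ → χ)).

~0 = 1 − 0.000 = 1.000
~χ = 1 − 0.889 = 0.111
~0 → ~χ = min(1, 1 − 1.000 + 0.111) = min(1, 0.111) = 0.111
ψ → (~0 → ~χ) = min(1, 1 − 0.906 + 0.111) = min(1, 0.205) = 0.205
χ ↔ ψ = 1 − |0.889 − 0.906| = 1 − 0.017 = 0.983
~(χ ↔ ψ) = 1 − 0.983 = 0.017
χ → χ = min(1, 1 − 0.889 + 0.889) = min(1, 1.000) = 1.000
~(χ ↔ ψ) → (χ → χ) = min(1, 1 − 0.017 + 1.000) = min(1, 1.983) = 1.000
~(~(χ ↔ ψ) → (χ → χ)) = 1 − 1.000 = 0.000
(ψ → (~0 → ~χ)) ↔ ~(~(χ ↔ ψ) → (χ → χ)) = 1 − |0.205 − 0.000| = 1 − 0.205 = 0.795

0.795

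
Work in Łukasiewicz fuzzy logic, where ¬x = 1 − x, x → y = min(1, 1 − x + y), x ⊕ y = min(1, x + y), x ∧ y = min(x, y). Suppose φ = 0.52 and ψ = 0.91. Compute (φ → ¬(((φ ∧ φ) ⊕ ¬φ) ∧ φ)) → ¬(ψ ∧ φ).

φ ∧ φ = min(0.52, 0.52) = 0.52
¬φ = 1 − 0.52 = 0.48
(φ ∧ φ) ⊕ ¬φ = min(1, 0.52 + 0.48) = min(1, 1.00) = 1.00
((φ ∧ φ) ⊕ ¬φ) ∧ φ = min(1.00, 0.52) = 0.52
¬(((φ ∧ φ) ⊕ ¬φ) ∧ φ) = 1 − 0.52 = 0.48
φ → ¬(((φ ∧ φ) ⊕ ¬φ) ∧ φ) = min(1, 1 − 0.52 + 0.48) = min(1, 0.96) = 0.96
ψ ∧ φ = min(0.91, 0.52) = 0.52
¬(ψ ∧ φ) = 1 − 0.52 = 0.48
(φ → ¬(((φ ∧ φ) ⊕ ¬φ) ∧ φ)) → ¬(ψ ∧ φ) = min(1, 1 − 0.96 + 0.48) = min(1, 0.52) = 0.52

0.52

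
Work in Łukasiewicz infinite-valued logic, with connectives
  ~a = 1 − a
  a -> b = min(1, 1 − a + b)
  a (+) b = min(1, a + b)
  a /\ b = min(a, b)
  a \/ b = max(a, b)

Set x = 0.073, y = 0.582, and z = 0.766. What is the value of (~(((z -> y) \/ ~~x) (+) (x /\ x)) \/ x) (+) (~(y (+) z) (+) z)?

0.877

z -> y = min(1, 1 − 0.766 + 0.582) = min(1, 0.816) = 0.816
~x = 1 − 0.073 = 0.927
~~x = 1 − 0.927 = 0.073
(z -> y) \/ ~~x = max(0.816, 0.073) = 0.816
x /\ x = min(0.073, 0.073) = 0.073
((z -> y) \/ ~~x) (+) (x /\ x) = min(1, 0.816 + 0.073) = min(1, 0.889) = 0.889
~(((z -> y) \/ ~~x) (+) (x /\ x)) = 1 − 0.889 = 0.111
~(((z -> y) \/ ~~x) (+) (x /\ x)) \/ x = max(0.111, 0.073) = 0.111
y (+) z = min(1, 0.582 + 0.766) = min(1, 1.348) = 1.000
~(y (+) z) = 1 − 1.000 = 0.000
~(y (+) z) (+) z = min(1, 0.000 + 0.766) = min(1, 0.766) = 0.766
(~(((z -> y) \/ ~~x) (+) (x /\ x)) \/ x) (+) (~(y (+) z) (+) z) = min(1, 0.111 + 0.766) = min(1, 0.877) = 0.877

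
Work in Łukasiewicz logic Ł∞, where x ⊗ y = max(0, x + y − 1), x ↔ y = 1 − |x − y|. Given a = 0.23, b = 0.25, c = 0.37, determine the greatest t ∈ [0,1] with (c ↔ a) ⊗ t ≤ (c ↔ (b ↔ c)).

0.63

c ↔ a = 1 − |0.37 − 0.23| = 1 − 0.14 = 0.86
So the left factor is c ↔ a = 0.86.
b ↔ c = 1 − |0.25 − 0.37| = 1 − 0.12 = 0.88
c ↔ (b ↔ c) = 1 − |0.37 − 0.88| = 1 − 0.51 = 0.49
So the right-hand bound is c ↔ (b ↔ c) = 0.49.
The residuum of the Łukasiewicz t-norm gives the supremum: min(1, 1 − 0.86 + 0.49).
1 − 0.86 + 0.49 = 0.63, so t = min(1, 0.63) = 0.63.
Check: 0.86 ⊗ 0.63 = max(0, 0.49) = 0.49 ≤ 0.49.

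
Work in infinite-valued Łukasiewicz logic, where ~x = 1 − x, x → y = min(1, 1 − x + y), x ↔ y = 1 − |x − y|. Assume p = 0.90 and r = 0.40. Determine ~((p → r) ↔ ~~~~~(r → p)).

p → r = min(1, 1 − 0.90 + 0.40) = min(1, 0.50) = 0.50
r → p = min(1, 1 − 0.40 + 0.90) = min(1, 1.50) = 1.00
~(r → p) = 1 − 1.00 = 0.00
~~(r → p) = 1 − 0.00 = 1.00
~~~(r → p) = 1 − 1.00 = 0.00
~~~~(r → p) = 1 − 0.00 = 1.00
~~~~~(r → p) = 1 − 1.00 = 0.00
(p → r) ↔ ~~~~~(r → p) = 1 − |0.50 − 0.00| = 1 − 0.50 = 0.50
~((p → r) ↔ ~~~~~(r → p)) = 1 − 0.50 = 0.50

0.50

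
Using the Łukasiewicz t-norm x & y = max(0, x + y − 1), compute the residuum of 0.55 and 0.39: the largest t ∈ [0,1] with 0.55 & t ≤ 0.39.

0.84

The residuum of the Łukasiewicz t-norm gives the supremum: min(1, 1 − 0.55 + 0.39).
1 − 0.55 + 0.39 = 0.84, so t = min(1, 0.84) = 0.84.
Check: 0.55 & 0.84 = max(0, 0.39) = 0.39 ≤ 0.39.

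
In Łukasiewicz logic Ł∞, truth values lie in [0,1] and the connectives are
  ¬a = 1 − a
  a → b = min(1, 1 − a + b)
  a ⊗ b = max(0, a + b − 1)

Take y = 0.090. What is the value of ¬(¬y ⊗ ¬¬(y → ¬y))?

0.090

¬y = 1 − 0.090 = 0.910
y → ¬y = min(1, 1 − 0.090 + 0.910) = min(1, 1.820) = 1.000
¬(y → ¬y) = 1 − 1.000 = 0.000
¬¬(y → ¬y) = 1 − 0.000 = 1.000
¬y ⊗ ¬¬(y → ¬y) = max(0, 0.910 + 1.000 − 1) = max(0, 0.910) = 0.910
¬(¬y ⊗ ¬¬(y → ¬y)) = 1 − 0.910 = 0.090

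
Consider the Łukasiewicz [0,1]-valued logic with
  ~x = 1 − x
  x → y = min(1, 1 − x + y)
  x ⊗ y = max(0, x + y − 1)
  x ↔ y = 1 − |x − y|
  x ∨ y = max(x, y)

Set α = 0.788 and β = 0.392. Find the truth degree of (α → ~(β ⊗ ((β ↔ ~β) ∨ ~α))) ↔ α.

~β = 1 − 0.392 = 0.608
β ↔ ~β = 1 − |0.392 − 0.608| = 1 − 0.216 = 0.784
~α = 1 − 0.788 = 0.212
(β ↔ ~β) ∨ ~α = max(0.784, 0.212) = 0.784
β ⊗ ((β ↔ ~β) ∨ ~α) = max(0, 0.392 + 0.784 − 1) = max(0, 0.176) = 0.176
~(β ⊗ ((β ↔ ~β) ∨ ~α)) = 1 − 0.176 = 0.824
α → ~(β ⊗ ((β ↔ ~β) ∨ ~α)) = min(1, 1 − 0.788 + 0.824) = min(1, 1.036) = 1.000
(α → ~(β ⊗ ((β ↔ ~β) ∨ ~α))) ↔ α = 1 − |1.000 − 0.788| = 1 − 0.212 = 0.788

0.788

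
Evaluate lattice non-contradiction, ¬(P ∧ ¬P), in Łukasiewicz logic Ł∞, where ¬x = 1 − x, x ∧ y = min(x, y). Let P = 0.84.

¬P = 1 − 0.84 = 0.16
P ∧ ¬P = min(0.84, 0.16) = 0.16
¬(P ∧ ¬P) = 1 − 0.16 = 0.84
(The value 0.84 < 1 shows this instance is not satisfied; not a Ł∞-tautology — its value is 1 − min(a, 1−a).)

0.84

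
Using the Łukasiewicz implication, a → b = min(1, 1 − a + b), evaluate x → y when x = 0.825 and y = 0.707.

x → y = min(1, 1 − 0.825 + 0.707) = min(1, 0.882) = 0.882
For comparison, the Gödel implication (1 if a ≤ b else b) would give 0.707.

0.882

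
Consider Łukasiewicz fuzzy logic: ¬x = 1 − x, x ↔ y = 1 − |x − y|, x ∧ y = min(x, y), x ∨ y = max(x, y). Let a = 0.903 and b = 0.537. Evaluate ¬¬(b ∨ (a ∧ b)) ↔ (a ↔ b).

0.903

a ∧ b = min(0.903, 0.537) = 0.537
b ∨ (a ∧ b) = max(0.537, 0.537) = 0.537
¬(b ∨ (a ∧ b)) = 1 − 0.537 = 0.463
¬¬(b ∨ (a ∧ b)) = 1 − 0.463 = 0.537
a ↔ b = 1 − |0.903 − 0.537| = 1 − 0.366 = 0.634
¬¬(b ∨ (a ∧ b)) ↔ (a ↔ b) = 1 − |0.537 − 0.634| = 1 − 0.097 = 0.903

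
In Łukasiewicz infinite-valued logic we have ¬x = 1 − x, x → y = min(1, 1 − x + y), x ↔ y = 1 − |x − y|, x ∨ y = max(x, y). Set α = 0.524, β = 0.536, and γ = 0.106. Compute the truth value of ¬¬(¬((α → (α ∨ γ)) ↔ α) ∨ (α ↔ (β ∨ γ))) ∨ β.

0.988

α ∨ γ = max(0.524, 0.106) = 0.524
α → (α ∨ γ) = min(1, 1 − 0.524 + 0.524) = min(1, 1.000) = 1.000
(α → (α ∨ γ)) ↔ α = 1 − |1.000 − 0.524| = 1 − 0.476 = 0.524
¬((α → (α ∨ γ)) ↔ α) = 1 − 0.524 = 0.476
β ∨ γ = max(0.536, 0.106) = 0.536
α ↔ (β ∨ γ) = 1 − |0.524 − 0.536| = 1 − 0.012 = 0.988
¬((α → (α ∨ γ)) ↔ α) ∨ (α ↔ (β ∨ γ)) = max(0.476, 0.988) = 0.988
¬(¬((α → (α ∨ γ)) ↔ α) ∨ (α ↔ (β ∨ γ))) = 1 − 0.988 = 0.012
¬¬(¬((α → (α ∨ γ)) ↔ α) ∨ (α ↔ (β ∨ γ))) = 1 − 0.012 = 0.988
¬¬(¬((α → (α ∨ γ)) ↔ α) ∨ (α ↔ (β ∨ γ))) ∨ β = max(0.988, 0.536) = 0.988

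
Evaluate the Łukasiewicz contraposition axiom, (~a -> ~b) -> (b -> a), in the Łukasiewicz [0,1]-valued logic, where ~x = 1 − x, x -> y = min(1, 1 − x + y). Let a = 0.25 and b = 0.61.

1.00

~a = 1 − 0.25 = 0.75
~b = 1 − 0.61 = 0.39
~a -> ~b = min(1, 1 − 0.75 + 0.39) = min(1, 0.64) = 0.64
b -> a = min(1, 1 − 0.61 + 0.25) = min(1, 0.64) = 0.64
(~a -> ~b) -> (b -> a) = min(1, 1 − 0.64 + 0.64) = min(1, 1.00) = 1.00
(As expected: an axiom of Ł∞, always 1.)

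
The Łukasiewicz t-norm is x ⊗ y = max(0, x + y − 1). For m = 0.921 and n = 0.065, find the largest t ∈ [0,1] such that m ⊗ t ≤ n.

0.144

The residuum of the Łukasiewicz t-norm gives the supremum: min(1, 1 − 0.921 + 0.065).
1 − 0.921 + 0.065 = 0.144, so t = min(1, 0.144) = 0.144.
Check: 0.921 ⊗ 0.144 = max(0, 0.065) = 0.065 ≤ 0.065.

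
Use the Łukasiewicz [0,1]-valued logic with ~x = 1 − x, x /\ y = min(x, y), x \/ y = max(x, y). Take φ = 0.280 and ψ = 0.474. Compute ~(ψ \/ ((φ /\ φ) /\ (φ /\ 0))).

0.526

φ /\ φ = min(0.280, 0.280) = 0.280
φ /\ 0 = min(0.280, 0.000) = 0.000
(φ /\ φ) /\ (φ /\ 0) = min(0.280, 0.000) = 0.000
ψ \/ ((φ /\ φ) /\ (φ /\ 0)) = max(0.474, 0.000) = 0.474
~(ψ \/ ((φ /\ φ) /\ (φ /\ 0))) = 1 − 0.474 = 0.526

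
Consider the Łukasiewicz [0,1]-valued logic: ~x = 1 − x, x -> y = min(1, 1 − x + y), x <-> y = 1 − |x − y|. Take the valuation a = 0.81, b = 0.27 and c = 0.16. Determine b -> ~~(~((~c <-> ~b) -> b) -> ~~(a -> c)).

1.00

~c = 1 − 0.16 = 0.84
~b = 1 − 0.27 = 0.73
~c <-> ~b = 1 − |0.84 − 0.73| = 1 − 0.11 = 0.89
(~c <-> ~b) -> b = min(1, 1 − 0.89 + 0.27) = min(1, 0.38) = 0.38
~((~c <-> ~b) -> b) = 1 − 0.38 = 0.62
a -> c = min(1, 1 − 0.81 + 0.16) = min(1, 0.35) = 0.35
~(a -> c) = 1 − 0.35 = 0.65
~~(a -> c) = 1 − 0.65 = 0.35
~((~c <-> ~b) -> b) -> ~~(a -> c) = min(1, 1 − 0.62 + 0.35) = min(1, 0.73) = 0.73
~(~((~c <-> ~b) -> b) -> ~~(a -> c)) = 1 − 0.73 = 0.27
~~(~((~c <-> ~b) -> b) -> ~~(a -> c)) = 1 − 0.27 = 0.73
b -> ~~(~((~c <-> ~b) -> b) -> ~~(a -> c)) = min(1, 1 − 0.27 + 0.73) = min(1, 1.46) = 1.00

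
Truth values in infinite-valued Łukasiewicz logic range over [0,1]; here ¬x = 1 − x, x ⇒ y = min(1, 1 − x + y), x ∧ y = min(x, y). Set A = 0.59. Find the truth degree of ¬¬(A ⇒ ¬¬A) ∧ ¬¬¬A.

0.41

¬A = 1 − 0.59 = 0.41
¬¬A = 1 − 0.41 = 0.59
A ⇒ ¬¬A = min(1, 1 − 0.59 + 0.59) = min(1, 1.00) = 1.00
¬(A ⇒ ¬¬A) = 1 − 1.00 = 0.00
¬¬(A ⇒ ¬¬A) = 1 − 0.00 = 1.00
¬¬¬A = 1 − 0.59 = 0.41
¬¬(A ⇒ ¬¬A) ∧ ¬¬¬A = min(1.00, 0.41) = 0.41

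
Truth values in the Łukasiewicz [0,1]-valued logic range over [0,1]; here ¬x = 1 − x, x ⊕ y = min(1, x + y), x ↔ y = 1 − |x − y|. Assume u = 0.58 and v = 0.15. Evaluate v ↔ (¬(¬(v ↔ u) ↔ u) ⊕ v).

0.85

v ↔ u = 1 − |0.15 − 0.58| = 1 − 0.43 = 0.57
¬(v ↔ u) = 1 − 0.57 = 0.43
¬(v ↔ u) ↔ u = 1 − |0.43 − 0.58| = 1 − 0.15 = 0.85
¬(¬(v ↔ u) ↔ u) = 1 − 0.85 = 0.15
¬(¬(v ↔ u) ↔ u) ⊕ v = min(1, 0.15 + 0.15) = min(1, 0.30) = 0.30
v ↔ (¬(¬(v ↔ u) ↔ u) ⊕ v) = 1 − |0.15 − 0.30| = 1 − 0.15 = 0.85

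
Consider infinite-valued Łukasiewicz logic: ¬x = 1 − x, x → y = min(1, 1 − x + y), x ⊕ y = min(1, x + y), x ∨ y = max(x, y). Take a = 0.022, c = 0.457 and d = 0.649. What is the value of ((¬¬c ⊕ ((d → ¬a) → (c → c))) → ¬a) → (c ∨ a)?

0.479

¬c = 1 − 0.457 = 0.543
¬¬c = 1 − 0.543 = 0.457
¬a = 1 − 0.022 = 0.978
d → ¬a = min(1, 1 − 0.649 + 0.978) = min(1, 1.329) = 1.000
c → c = min(1, 1 − 0.457 + 0.457) = min(1, 1.000) = 1.000
(d → ¬a) → (c → c) = min(1, 1 − 1.000 + 1.000) = min(1, 1.000) = 1.000
¬¬c ⊕ ((d → ¬a) → (c → c)) = min(1, 0.457 + 1.000) = min(1, 1.457) = 1.000
(¬¬c ⊕ ((d → ¬a) → (c → c))) → ¬a = min(1, 1 − 1.000 + 0.978) = min(1, 0.978) = 0.978
c ∨ a = max(0.457, 0.022) = 0.457
((¬¬c ⊕ ((d → ¬a) → (c → c))) → ¬a) → (c ∨ a) = min(1, 1 − 0.978 + 0.457) = min(1, 0.479) = 0.479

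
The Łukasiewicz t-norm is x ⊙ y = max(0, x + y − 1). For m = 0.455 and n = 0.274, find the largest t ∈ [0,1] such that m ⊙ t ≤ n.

The residuum of the Łukasiewicz t-norm gives the supremum: min(1, 1 − 0.455 + 0.274).
1 − 0.455 + 0.274 = 0.819, so t = min(1, 0.819) = 0.819.
Check: 0.455 ⊙ 0.819 = max(0, 0.274) = 0.274 ≤ 0.274.

0.819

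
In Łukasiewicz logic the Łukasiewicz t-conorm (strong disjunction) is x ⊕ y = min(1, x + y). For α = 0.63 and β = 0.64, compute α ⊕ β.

α ⊕ β = min(1, 0.63 + 0.64) = min(1, 1.27) = 1.00
For comparison, the Gödel t-conorm max(x, y) would give 0.64.

1.00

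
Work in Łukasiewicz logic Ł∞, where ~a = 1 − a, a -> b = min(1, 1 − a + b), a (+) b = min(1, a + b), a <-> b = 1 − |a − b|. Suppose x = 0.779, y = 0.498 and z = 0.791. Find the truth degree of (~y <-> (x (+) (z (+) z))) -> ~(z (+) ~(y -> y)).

0.707

~y = 1 − 0.498 = 0.502
z (+) z = min(1, 0.791 + 0.791) = min(1, 1.582) = 1.000
x (+) (z (+) z) = min(1, 0.779 + 1.000) = min(1, 1.779) = 1.000
~y <-> (x (+) (z (+) z)) = 1 − |0.502 − 1.000| = 1 − 0.498 = 0.502
y -> y = min(1, 1 − 0.498 + 0.498) = min(1, 1.000) = 1.000
~(y -> y) = 1 − 1.000 = 0.000
z (+) ~(y -> y) = min(1, 0.791 + 0.000) = min(1, 0.791) = 0.791
~(z (+) ~(y -> y)) = 1 − 0.791 = 0.209
(~y <-> (x (+) (z (+) z))) -> ~(z (+) ~(y -> y)) = min(1, 1 − 0.502 + 0.209) = min(1, 0.707) = 0.707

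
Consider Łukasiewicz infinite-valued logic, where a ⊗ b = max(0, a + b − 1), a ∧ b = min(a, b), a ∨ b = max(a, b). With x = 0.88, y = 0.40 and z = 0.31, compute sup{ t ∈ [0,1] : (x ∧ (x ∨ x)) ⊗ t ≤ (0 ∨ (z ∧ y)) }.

x ∨ x = max(0.88, 0.88) = 0.88
x ∧ (x ∨ x) = min(0.88, 0.88) = 0.88
So the left factor is x ∧ (x ∨ x) = 0.88.
z ∧ y = min(0.31, 0.40) = 0.31
0 ∨ (z ∧ y) = max(0.00, 0.31) = 0.31
So the right-hand bound is 0 ∨ (z ∧ y) = 0.31.
The residuum of the Łukasiewicz t-norm gives the supremum: min(1, 1 − 0.88 + 0.31).
1 − 0.88 + 0.31 = 0.43, so t = min(1, 0.43) = 0.43.
Check: 0.88 ⊗ 0.43 = max(0, 0.31) = 0.31 ≤ 0.31.

0.43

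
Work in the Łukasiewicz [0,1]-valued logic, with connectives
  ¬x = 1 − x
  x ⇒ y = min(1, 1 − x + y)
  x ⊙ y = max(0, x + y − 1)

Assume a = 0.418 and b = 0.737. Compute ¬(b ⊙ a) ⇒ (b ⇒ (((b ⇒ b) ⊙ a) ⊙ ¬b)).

b ⊙ a = max(0, 0.737 + 0.418 − 1) = max(0, 0.155) = 0.155
¬(b ⊙ a) = 1 − 0.155 = 0.845
b ⇒ b = min(1, 1 − 0.737 + 0.737) = min(1, 1.000) = 1.000
(b ⇒ b) ⊙ a = max(0, 1.000 + 0.418 − 1) = max(0, 0.418) = 0.418
¬b = 1 − 0.737 = 0.263
((b ⇒ b) ⊙ a) ⊙ ¬b = max(0, 0.418 + 0.263 − 1) = max(0, -0.319) = 0.000
b ⇒ (((b ⇒ b) ⊙ a) ⊙ ¬b) = min(1, 1 − 0.737 + 0.000) = min(1, 0.263) = 0.263
¬(b ⊙ a) ⇒ (b ⇒ (((b ⇒ b) ⊙ a) ⊙ ¬b)) = min(1, 1 − 0.845 + 0.263) = min(1, 0.418) = 0.418

0.418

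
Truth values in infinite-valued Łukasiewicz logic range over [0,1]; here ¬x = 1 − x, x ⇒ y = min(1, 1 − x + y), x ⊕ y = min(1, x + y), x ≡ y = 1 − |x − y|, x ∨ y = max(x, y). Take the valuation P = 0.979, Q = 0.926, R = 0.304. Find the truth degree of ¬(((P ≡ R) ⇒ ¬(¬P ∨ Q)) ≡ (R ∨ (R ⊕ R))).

0.141

P ≡ R = 1 − |0.979 − 0.304| = 1 − 0.675 = 0.325
¬P = 1 − 0.979 = 0.021
¬P ∨ Q = max(0.021, 0.926) = 0.926
¬(¬P ∨ Q) = 1 − 0.926 = 0.074
(P ≡ R) ⇒ ¬(¬P ∨ Q) = min(1, 1 − 0.325 + 0.074) = min(1, 0.749) = 0.749
R ⊕ R = min(1, 0.304 + 0.304) = min(1, 0.608) = 0.608
R ∨ (R ⊕ R) = max(0.304, 0.608) = 0.608
((P ≡ R) ⇒ ¬(¬P ∨ Q)) ≡ (R ∨ (R ⊕ R)) = 1 − |0.749 − 0.608| = 1 − 0.141 = 0.859
¬(((P ≡ R) ⇒ ¬(¬P ∨ Q)) ≡ (R ∨ (R ⊕ R))) = 1 − 0.859 = 0.141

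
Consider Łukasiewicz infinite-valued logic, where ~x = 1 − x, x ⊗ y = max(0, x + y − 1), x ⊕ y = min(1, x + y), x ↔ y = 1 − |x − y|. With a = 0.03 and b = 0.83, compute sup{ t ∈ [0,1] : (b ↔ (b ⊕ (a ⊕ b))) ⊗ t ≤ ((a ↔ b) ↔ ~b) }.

1.00

a ⊕ b = min(1, 0.03 + 0.83) = min(1, 0.86) = 0.86
b ⊕ (a ⊕ b) = min(1, 0.83 + 0.86) = min(1, 1.69) = 1.00
b ↔ (b ⊕ (a ⊕ b)) = 1 − |0.83 − 1.00| = 1 − 0.17 = 0.83
So the left factor is b ↔ (b ⊕ (a ⊕ b)) = 0.83.
a ↔ b = 1 − |0.03 − 0.83| = 1 − 0.80 = 0.20
~b = 1 − 0.83 = 0.17
(a ↔ b) ↔ ~b = 1 − |0.20 − 0.17| = 1 − 0.03 = 0.97
So the right-hand bound is (a ↔ b) ↔ ~b = 0.97.
The residuum of the Łukasiewicz t-norm gives the supremum: min(1, 1 − 0.83 + 0.97).
1 − 0.83 + 0.97 = 1.14, so t = min(1, 1.14) = 1.00.
Check: 0.83 ⊗ 1.00 = max(0, 0.83) = 0.83 ≤ 0.97.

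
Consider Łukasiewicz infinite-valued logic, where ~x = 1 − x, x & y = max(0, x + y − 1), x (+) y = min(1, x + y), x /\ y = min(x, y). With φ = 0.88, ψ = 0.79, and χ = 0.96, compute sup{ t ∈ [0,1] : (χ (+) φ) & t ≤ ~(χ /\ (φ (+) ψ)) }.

χ (+) φ = min(1, 0.96 + 0.88) = min(1, 1.84) = 1.00
So the left factor is χ (+) φ = 1.00.
φ (+) ψ = min(1, 0.88 + 0.79) = min(1, 1.67) = 1.00
χ /\ (φ (+) ψ) = min(0.96, 1.00) = 0.96
~(χ /\ (φ (+) ψ)) = 1 − 0.96 = 0.04
So the right-hand bound is ~(χ /\ (φ (+) ψ)) = 0.04.
The residuum of the Łukasiewicz t-norm gives the supremum: min(1, 1 − 1.00 + 0.04).
1 − 1.00 + 0.04 = 0.04, so t = min(1, 0.04) = 0.04.
Check: 1.00 & 0.04 = max(0, 0.04) = 0.04 ≤ 0.04.

0.04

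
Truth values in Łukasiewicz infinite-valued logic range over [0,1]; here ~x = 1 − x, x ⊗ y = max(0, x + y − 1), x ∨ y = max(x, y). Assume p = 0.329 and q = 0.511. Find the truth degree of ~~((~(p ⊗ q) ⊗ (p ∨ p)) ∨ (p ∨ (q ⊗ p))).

p ⊗ q = max(0, 0.329 + 0.511 − 1) = max(0, -0.160) = 0.000
~(p ⊗ q) = 1 − 0.000 = 1.000
p ∨ p = max(0.329, 0.329) = 0.329
~(p ⊗ q) ⊗ (p ∨ p) = max(0, 1.000 + 0.329 − 1) = max(0, 0.329) = 0.329
q ⊗ p = max(0, 0.511 + 0.329 − 1) = max(0, -0.160) = 0.000
p ∨ (q ⊗ p) = max(0.329, 0.000) = 0.329
(~(p ⊗ q) ⊗ (p ∨ p)) ∨ (p ∨ (q ⊗ p)) = max(0.329, 0.329) = 0.329
~((~(p ⊗ q) ⊗ (p ∨ p)) ∨ (p ∨ (q ⊗ p))) = 1 − 0.329 = 0.671
~~((~(p ⊗ q) ⊗ (p ∨ p)) ∨ (p ∨ (q ⊗ p))) = 1 − 0.671 = 0.329

0.329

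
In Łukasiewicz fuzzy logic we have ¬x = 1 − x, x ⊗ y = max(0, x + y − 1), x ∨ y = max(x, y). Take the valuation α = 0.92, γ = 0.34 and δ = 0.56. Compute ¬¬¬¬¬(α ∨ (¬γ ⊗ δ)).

0.08

¬γ = 1 − 0.34 = 0.66
¬γ ⊗ δ = max(0, 0.66 + 0.56 − 1) = max(0, 0.22) = 0.22
α ∨ (¬γ ⊗ δ) = max(0.92, 0.22) = 0.92
¬(α ∨ (¬γ ⊗ δ)) = 1 − 0.92 = 0.08
¬¬(α ∨ (¬γ ⊗ δ)) = 1 − 0.08 = 0.92
¬¬¬(α ∨ (¬γ ⊗ δ)) = 1 − 0.92 = 0.08
¬¬¬¬(α ∨ (¬γ ⊗ δ)) = 1 − 0.08 = 0.92
¬¬¬¬¬(α ∨ (¬γ ⊗ δ)) = 1 − 0.92 = 0.08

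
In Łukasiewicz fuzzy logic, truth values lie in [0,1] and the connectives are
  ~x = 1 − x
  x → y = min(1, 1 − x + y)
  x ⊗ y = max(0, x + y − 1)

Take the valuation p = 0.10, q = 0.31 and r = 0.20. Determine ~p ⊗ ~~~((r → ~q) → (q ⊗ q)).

~p = 1 − 0.10 = 0.90
~q = 1 − 0.31 = 0.69
r → ~q = min(1, 1 − 0.20 + 0.69) = min(1, 1.49) = 1.00
q ⊗ q = max(0, 0.31 + 0.31 − 1) = max(0, -0.38) = 0.00
(r → ~q) → (q ⊗ q) = min(1, 1 − 1.00 + 0.00) = min(1, 0.00) = 0.00
~((r → ~q) → (q ⊗ q)) = 1 − 0.00 = 1.00
~~((r → ~q) → (q ⊗ q)) = 1 − 1.00 = 0.00
~~~((r → ~q) → (q ⊗ q)) = 1 − 0.00 = 1.00
~p ⊗ ~~~((r → ~q) → (q ⊗ q)) = max(0, 0.90 + 1.00 − 1) = max(0, 0.90) = 0.90

0.90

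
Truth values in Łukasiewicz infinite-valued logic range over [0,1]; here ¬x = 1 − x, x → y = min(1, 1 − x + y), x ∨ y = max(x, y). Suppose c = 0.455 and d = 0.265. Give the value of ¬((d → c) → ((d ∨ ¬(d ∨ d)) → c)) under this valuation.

d → c = min(1, 1 − 0.265 + 0.455) = min(1, 1.190) = 1.000
d ∨ d = max(0.265, 0.265) = 0.265
¬(d ∨ d) = 1 − 0.265 = 0.735
d ∨ ¬(d ∨ d) = max(0.265, 0.735) = 0.735
(d ∨ ¬(d ∨ d)) → c = min(1, 1 − 0.735 + 0.455) = min(1, 0.720) = 0.720
(d → c) → ((d ∨ ¬(d ∨ d)) → c) = min(1, 1 − 1.000 + 0.720) = min(1, 0.720) = 0.720
¬((d → c) → ((d ∨ ¬(d ∨ d)) → c)) = 1 − 0.720 = 0.280

0.280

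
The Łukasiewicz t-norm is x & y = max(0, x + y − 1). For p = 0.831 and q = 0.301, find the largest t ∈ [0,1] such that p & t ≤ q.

The residuum of the Łukasiewicz t-norm gives the supremum: min(1, 1 − 0.831 + 0.301).
1 − 0.831 + 0.301 = 0.470, so t = min(1, 0.470) = 0.470.
Check: 0.831 & 0.470 = max(0, 0.301) = 0.301 ≤ 0.301.

0.470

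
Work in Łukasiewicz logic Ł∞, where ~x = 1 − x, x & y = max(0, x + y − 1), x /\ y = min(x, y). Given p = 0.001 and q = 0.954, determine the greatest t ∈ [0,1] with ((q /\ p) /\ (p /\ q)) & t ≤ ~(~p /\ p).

q /\ p = min(0.954, 0.001) = 0.001
p /\ q = min(0.001, 0.954) = 0.001
(q /\ p) /\ (p /\ q) = min(0.001, 0.001) = 0.001
So the left factor is (q /\ p) /\ (p /\ q) = 0.001.
~p = 1 − 0.001 = 0.999
~p /\ p = min(0.999, 0.001) = 0.001
~(~p /\ p) = 1 − 0.001 = 0.999
So the right-hand bound is ~(~p /\ p) = 0.999.
The residuum of the Łukasiewicz t-norm gives the supremum: min(1, 1 − 0.001 + 0.999).
1 − 0.001 + 0.999 = 1.998, so t = min(1, 1.998) = 1.000.
Check: 0.001 & 1.000 = max(0, 0.001) = 0.001 ≤ 0.999.

1.000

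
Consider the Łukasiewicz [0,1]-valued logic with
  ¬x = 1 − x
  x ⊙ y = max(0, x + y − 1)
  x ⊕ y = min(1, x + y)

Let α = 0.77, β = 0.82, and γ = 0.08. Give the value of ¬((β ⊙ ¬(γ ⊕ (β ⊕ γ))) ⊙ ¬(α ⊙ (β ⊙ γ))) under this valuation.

1.00

β ⊕ γ = min(1, 0.82 + 0.08) = min(1, 0.90) = 0.90
γ ⊕ (β ⊕ γ) = min(1, 0.08 + 0.90) = min(1, 0.98) = 0.98
¬(γ ⊕ (β ⊕ γ)) = 1 − 0.98 = 0.02
β ⊙ ¬(γ ⊕ (β ⊕ γ)) = max(0, 0.82 + 0.02 − 1) = max(0, -0.16) = 0.00
β ⊙ γ = max(0, 0.82 + 0.08 − 1) = max(0, -0.10) = 0.00
α ⊙ (β ⊙ γ) = max(0, 0.77 + 0.00 − 1) = max(0, -0.23) = 0.00
¬(α ⊙ (β ⊙ γ)) = 1 − 0.00 = 1.00
(β ⊙ ¬(γ ⊕ (β ⊕ γ))) ⊙ ¬(α ⊙ (β ⊙ γ)) = max(0, 0.00 + 1.00 − 1) = max(0, 0.00) = 0.00
¬((β ⊙ ¬(γ ⊕ (β ⊕ γ))) ⊙ ¬(α ⊙ (β ⊙ γ))) = 1 − 0.00 = 1.00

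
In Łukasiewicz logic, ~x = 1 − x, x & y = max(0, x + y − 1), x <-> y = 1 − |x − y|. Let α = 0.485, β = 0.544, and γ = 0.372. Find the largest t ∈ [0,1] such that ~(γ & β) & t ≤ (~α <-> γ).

γ & β = max(0, 0.372 + 0.544 − 1) = max(0, -0.084) = 0.000
~(γ & β) = 1 − 0.000 = 1.000
So the left factor is ~(γ & β) = 1.000.
~α = 1 − 0.485 = 0.515
~α <-> γ = 1 − |0.515 − 0.372| = 1 − 0.143 = 0.857
So the right-hand bound is ~α <-> γ = 0.857.
The residuum of the Łukasiewicz t-norm gives the supremum: min(1, 1 − 1.000 + 0.857).
1 − 1.000 + 0.857 = 0.857, so t = min(1, 0.857) = 0.857.
Check: 1.000 & 0.857 = max(0, 0.857) = 0.857 ≤ 0.857.

0.857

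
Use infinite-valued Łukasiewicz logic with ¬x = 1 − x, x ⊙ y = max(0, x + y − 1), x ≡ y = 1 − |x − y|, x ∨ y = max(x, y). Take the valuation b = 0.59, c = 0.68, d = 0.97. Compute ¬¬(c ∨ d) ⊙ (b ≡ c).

c ∨ d = max(0.68, 0.97) = 0.97
¬(c ∨ d) = 1 − 0.97 = 0.03
¬¬(c ∨ d) = 1 − 0.03 = 0.97
b ≡ c = 1 − |0.59 − 0.68| = 1 − 0.09 = 0.91
¬¬(c ∨ d) ⊙ (b ≡ c) = max(0, 0.97 + 0.91 − 1) = max(0, 0.88) = 0.88

0.88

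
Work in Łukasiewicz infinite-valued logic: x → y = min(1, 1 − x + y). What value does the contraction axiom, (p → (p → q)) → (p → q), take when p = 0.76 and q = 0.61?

0.85

p → q = min(1, 1 − 0.76 + 0.61) = min(1, 0.85) = 0.85
p → (p → q) = min(1, 1 − 0.76 + 0.85) = min(1, 1.09) = 1.00
(p → (p → q)) → (p → q) = min(1, 1 − 1.00 + 0.85) = min(1, 0.85) = 0.85
(The value 0.85 < 1 shows this instance is not satisfied; fails in Ł∞ (the t-norm is not idempotent).)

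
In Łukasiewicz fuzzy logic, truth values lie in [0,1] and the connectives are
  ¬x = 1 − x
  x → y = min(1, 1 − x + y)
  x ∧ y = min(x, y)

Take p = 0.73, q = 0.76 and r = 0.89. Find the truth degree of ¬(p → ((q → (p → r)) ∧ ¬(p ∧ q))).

0.46

p → r = min(1, 1 − 0.73 + 0.89) = min(1, 1.16) = 1.00
q → (p → r) = min(1, 1 − 0.76 + 1.00) = min(1, 1.24) = 1.00
p ∧ q = min(0.73, 0.76) = 0.73
¬(p ∧ q) = 1 − 0.73 = 0.27
(q → (p → r)) ∧ ¬(p ∧ q) = min(1.00, 0.27) = 0.27
p → ((q → (p → r)) ∧ ¬(p ∧ q)) = min(1, 1 − 0.73 + 0.27) = min(1, 0.54) = 0.54
¬(p → ((q → (p → r)) ∧ ¬(p ∧ q))) = 1 − 0.54 = 0.46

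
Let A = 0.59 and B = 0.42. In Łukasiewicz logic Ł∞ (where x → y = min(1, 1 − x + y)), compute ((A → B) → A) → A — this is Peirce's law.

A → B = min(1, 1 − 0.59 + 0.42) = min(1, 0.83) = 0.83
(A → B) → A = min(1, 1 − 0.83 + 0.59) = min(1, 0.76) = 0.76
((A → B) → A) → A = min(1, 1 − 0.76 + 0.59) = min(1, 0.83) = 0.83
(The value 0.83 < 1 shows this instance is not satisfied; not a Ł∞-tautology in general.)

0.83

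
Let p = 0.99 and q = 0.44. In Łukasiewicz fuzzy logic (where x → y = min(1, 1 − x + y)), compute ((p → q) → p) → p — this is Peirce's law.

0.99

p → q = min(1, 1 − 0.99 + 0.44) = min(1, 0.45) = 0.45
(p → q) → p = min(1, 1 − 0.45 + 0.99) = min(1, 1.54) = 1.00
((p → q) → p) → p = min(1, 1 − 1.00 + 0.99) = min(1, 0.99) = 0.99
(The value 0.99 < 1 shows this instance is not satisfied; not a Ł∞-tautology in general.)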